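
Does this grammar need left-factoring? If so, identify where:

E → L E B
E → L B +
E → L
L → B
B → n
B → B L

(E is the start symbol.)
Yes, E has productions with common prefix 'L'

Left-factoring is needed when two productions for the same non-terminal
share a common prefix on the right-hand side.

Productions for E:
  E → L E B
  E → L B +
  E → L
Productions for B:
  B → n
  B → B L

Found common prefix 'L' in productions for E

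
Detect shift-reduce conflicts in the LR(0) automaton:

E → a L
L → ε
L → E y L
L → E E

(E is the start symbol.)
A shift-reduce conflict occurs when an LR(0) state has both:
  - a complete (reduce) item [A → α .] (dot at the end), and
  - a shift item [B → β . c γ] (dot before a terminal).

Augment with E' → E and build the canonical LR(0) collection (I0 = CLOSURE({[E' → . E]}), then GOTO on every symbol after a dot until no new states appear). It has 8 states:
  I0: { [E → . a L], [E' → . E] }  — shift
  I1: { [E' → E .] }  — accept
  I2: { [E → . a L], [E → a . L], [L → . E E], [L → . E y L], [L → .] }  — shift, reduce
  I3: { [E → . a L], [L → E . E], [L → E . y L] }  — shift
  I4: { [E → a L .] }  — reduce
  I5: { [L → E E .] }  — reduce
  I6: { [E → . a L], [L → . E E], [L → . E y L], [L → .], [L → E y . L] }  — shift, reduce
  I7: { [L → E y L .] }  — reduce

I2 contains reduce item [L → .] and shift item [E → . a L] — shift-reduce conflict.
I6 contains reduce item [L → .] and shift item [E → . a L] — shift-reduce conflict.

Answer: Yes — I2: [L → .] vs [E → . a L]; I6: [L → .] vs [E → . a L]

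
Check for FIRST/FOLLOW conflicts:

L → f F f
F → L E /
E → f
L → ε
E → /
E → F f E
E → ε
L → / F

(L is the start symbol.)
Nullable non-terminals: E, L.
FIRST sets used below: FIRST(F) = { '/', 'f' }

E: nullable alternative(s) E → ε; FOLLOW(E) = { '/' }
  E → f: FIRST \ {ε} = { 'f' } — disjoint from FOLLOW(E)
  E → /: FIRST \ {ε} = { '/' } — overlaps FOLLOW(E) on { '/' }: CONFLICT
  E → F f E: FIRST \ {ε} = { '/', 'f' } — overlaps FOLLOW(E) on { '/' }: CONFLICT
  E → ε: FIRST \ {ε} = { } — this is the only nullable alternative, skip

L: nullable alternative(s) L → ε; FOLLOW(L) = { $, '/', 'f' }
  L → f F f: FIRST \ {ε} = { 'f' } — overlaps FOLLOW(L) on { 'f' }: CONFLICT
  L → ε: FIRST \ {ε} = { } — this is the only nullable alternative, skip
  L → / F: FIRST \ {ε} = { '/' } — overlaps FOLLOW(L) on { '/' }: CONFLICT

F has no nullable alternative, so no FIRST/FOLLOW check is needed there.

So the grammar has 4 FIRST/FOLLOW conflicts (marked CONFLICT above).

Answer: Yes. L → f F f with FOLLOW(L) on { 'f' }; L → '/' F with FOLLOW(L) on { '/' }; E → '/' with FOLLOW(E) on { '/' }; E → F f E with FOLLOW(E) on { '/' }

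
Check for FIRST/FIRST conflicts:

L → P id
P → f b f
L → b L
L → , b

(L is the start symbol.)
No FIRST/FIRST conflicts.

FIRST sets of the non-terminals at (or reachable through a nullable prefix from) the front of some alternative:
  FIRST(P) = { 'f' }

Productions for L:
  L → P id: FIRST = { 'f' }
  L → b L: FIRST = { 'b' }
  L → , b: FIRST = { ',' }
P has only one production, so no FIRST/FIRST conflict is possible there.

All alternatives of each non-terminal have pairwise disjoint FIRST sets.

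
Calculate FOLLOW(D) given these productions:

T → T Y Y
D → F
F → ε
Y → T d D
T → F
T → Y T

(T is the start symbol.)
{ $, 'd' }

To compute FOLLOW(D), find every occurrence of D on a right-hand side N → α D β: add FIRST(β) \ {ε}, and if β is empty or nullable also add FOLLOW(N). Iterate to a fixed point.

In Y → T d D: D is at the end, add FOLLOW(Y)

The FOLLOW sets referred to above (computed the same way, to a fixed point):
  FOLLOW(Y) = { $, 'd' }

Taking the union: FOLLOW(D) = { $, 'd' }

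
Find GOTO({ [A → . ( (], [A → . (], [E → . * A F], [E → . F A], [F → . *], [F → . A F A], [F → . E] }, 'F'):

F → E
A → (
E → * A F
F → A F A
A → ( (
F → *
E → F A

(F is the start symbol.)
GOTO(I, 'F') = CLOSURE({ [A → αX.β] : [A → α.Xβ] ∈ I, X = 'F' })

Items with dot before 'F', with the dot advanced:
  [E → . F A] → [E → F . A]
Closure of the advanced items:
  [E → F . A] has the dot before A: add [A → . (], [A → . ( (]

GOTO = { [A → . ( (], [A → . (], [E → F . A] }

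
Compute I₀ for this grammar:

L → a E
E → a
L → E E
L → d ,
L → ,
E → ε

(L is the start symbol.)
First, augment the grammar with L' → L
I₀ = CLOSURE({ [L' → . L] }):
  [L' → . L] has the dot before L: add [L → . a E], [L → . E E], [L → . d ,], [L → . ,]
  [L → . E E] has the dot before E: add [E → . a], [E → .]
No further items can be added.

I₀ = { [E → . a], [E → .], [L → . ,], [L → . E E], [L → . a E], [L → . d ,], [L' → . L] }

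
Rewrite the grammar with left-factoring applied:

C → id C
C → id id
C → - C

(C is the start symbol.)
Left-factoring transforms A → αβ₁ | αβ₂ into A → αA' and A' → β₁ | β₂
(α is the longest common prefix among the alternatives). Repeat until
no nonterminal has two alternatives with a common prefix.

Round 1: C has alternatives sharing prefix 'id'. Introduce C': C → id C'
  Add: C' → C
  Add: C' → id

No remaining common prefixes — done.

Resulting grammar:
C → id C'
C' → C
C' → id
C → - C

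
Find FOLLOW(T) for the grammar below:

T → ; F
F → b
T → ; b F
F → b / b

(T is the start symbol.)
To compute FOLLOW(T), find every occurrence of T on a right-hand side N → α T β: add FIRST(β) \ {ε}, and if β is empty or nullable also add FOLLOW(N). Iterate to a fixed point.

T is the start symbol, so $ ∈ FOLLOW(T).
T does not occur on any right-hand side.

Taking the union: FOLLOW(T) = { $ }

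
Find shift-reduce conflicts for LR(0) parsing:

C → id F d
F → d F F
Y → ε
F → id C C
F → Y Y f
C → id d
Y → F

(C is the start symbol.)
Yes — I2: [Y → .] vs [C → id . d]; I3: [Y → F .] vs [C → id F . d]; I4: [Y → .] vs [F → . d F F]; I5: [C → id d .] vs [F → . d F F]; I9: [Y → .] vs [F → . d F F]; I10: [Y → .] vs [F → . d F F]; I13: [Y → .] vs [F → Y Y . f]

A shift-reduce conflict occurs when an LR(0) state has both:
  - a complete (reduce) item [A → α .] (dot at the end), and
  - a shift item [B → β . c γ] (dot before a terminal).

Augment with C' → C and build the canonical LR(0) collection (I0 = CLOSURE({[C' → . C]}), then GOTO on every symbol after a dot until no new states appear). It has 16 states:
  I0: { [C → . id F d], [C → . id d], [C' → . C] }  — shift
  I1: { [C' → C .] }  — accept
  I2: { [C → id . F d], [C → id . d], [F → . Y Y f], [F → . d F F], [F → . id C C], [Y → . F], [Y → .] }  — shift, reduce
  I3: { [C → id F . d], [Y → F .] }  — shift, reduce
  I4: { [F → . Y Y f], [F → . d F F], [F → . id C C], [F → Y . Y f], [Y → . F], [Y → .] }  — shift, reduce
  I5: { [C → id d .], [F → . Y Y f], [F → . d F F], [F → . id C C], [F → d . F F], [Y → . F], [Y → .] }  — shift, 2 reduces
  I6: { [C → . id F d], [C → . id d], [F → id . C C] }  — shift
  I7: { [C → . id F d], [C → . id d], [F → id C . C] }  — shift
  I8: { [F → id C C .] }  — reduce
  I9: { [F → . Y Y f], [F → . d F F], [F → . id C C], [F → d F . F], [Y → . F], [Y → .], [Y → F .] }  — shift, 2 reduces
  I10: { [F → . Y Y f], [F → . d F F], [F → . id C C], [F → d . F F], [Y → . F], [Y → .] }  — shift, reduce
  I11: { [F → d F F .], [Y → F .] }  — 2 reduces
  I12: { [Y → F .] }  — reduce
  I13: { [F → . Y Y f], [F → . d F F], [F → . id C C], [F → Y . Y f], [F → Y Y . f], [Y → . F], [Y → .] }  — shift, reduce
  I14: { [F → Y Y f .] }  — reduce
  I15: { [C → id F d .] }  — reduce

I2 contains reduce item [Y → .] and shift items [C → id . d], [F → . d F F], [F → . id C C] — shift-reduce conflict.
I3 contains reduce item [Y → F .] and shift item [C → id F . d] — shift-reduce conflict.
I4 contains reduce item [Y → .] and shift items [F → . d F F], [F → . id C C] — shift-reduce conflict.
I5 contains reduce items [C → id d .], [Y → .] and shift items [F → . d F F], [F → . id C C] — shift-reduce conflict.
I9 contains reduce items [Y → .], [Y → F .] and shift items [F → . d F F], [F → . id C C] — shift-reduce conflict.
I10 contains reduce item [Y → .] and shift items [F → . d F F], [F → . id C C] — shift-reduce conflict.
I13 contains reduce item [Y → .] and shift items [F → Y Y . f], [F → . d F F], [F → . id C C] — shift-reduce conflict.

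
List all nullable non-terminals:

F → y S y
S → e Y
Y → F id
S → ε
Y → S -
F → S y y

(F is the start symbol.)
{ 'S' }

A non-terminal is nullable if it can derive ε (the empty string): either it has an ε-production, or it has a production whose right-hand side consists entirely of nullable non-terminals.

ε-productions: S → ε
So S is immediately nullable.
No further non-terminal can be added: every production for the remaining non-terminals contains a terminal or a non-nullable non-terminal.
Nullable = { 'S' }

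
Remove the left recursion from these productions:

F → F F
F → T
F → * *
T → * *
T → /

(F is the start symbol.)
F → T F'
F → * * F'
F' → F F'
F' → ε
T → * *
T → /

F is directly left-recursive. The standard transformation for
  A → A α₁ | ... | A α_m | β₁ | ... | β_n
is
  A  → β₁ A' | ... | β_n A'
  A' → α₁ A' | ... | α_m A' | ε

F → T becomes F → T F'
F → * * becomes F → * * F'
F → F F becomes F' → F F'
Add F' → ε

Productions for other non-terminals are unchanged:
  T → * *
  T → /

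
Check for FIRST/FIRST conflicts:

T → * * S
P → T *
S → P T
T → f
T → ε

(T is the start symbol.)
Productions for T:
  T → * * S: FIRST = { '*' }
  T → f: FIRST = { 'f' }
  T → ε: FIRST = { ε }
P, S have only one production, so no FIRST/FIRST conflict is possible there.

All alternatives of each non-terminal have pairwise disjoint FIRST sets.

Answer: No FIRST/FIRST conflicts.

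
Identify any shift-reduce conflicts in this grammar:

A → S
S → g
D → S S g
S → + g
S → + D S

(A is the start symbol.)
A shift-reduce conflict occurs when an LR(0) state has both:
  - a complete (reduce) item [A → α .] (dot at the end), and
  - a shift item [B → β . c γ] (dot before a terminal).

Augment with A' → A and build the canonical LR(0) collection (I0 = CLOSURE({[A' → . A]}), then GOTO on every symbol after a dot until no new states appear). It has 11 states:
  I0: { [A → . S], [A' → . A], [S → . + D S], [S → . + g], [S → . g] }  — shift
  I1: { [D → . S S g], [S → + . D S], [S → + . g], [S → . + D S], [S → . + g], [S → . g] }  — shift
  I2: { [A' → A .] }  — accept
  I3: { [A → S .] }  — reduce
  I4: { [S → g .] }  — reduce
  I5: { [S → + D . S], [S → . + D S], [S → . + g], [S → . g] }  — shift
  I6: { [D → S . S g], [S → . + D S], [S → . + g], [S → . g] }  — shift
  I7: { [S → + g .], [S → g .] }  — 2 reduces
  I8: { [D → S S . g] }  — shift
  I9: { [D → S S g .] }  — reduce
  I10: { [S → + D S .] }  — reduce

No state contains both a complete item and a shift item.

Answer: No shift-reduce conflicts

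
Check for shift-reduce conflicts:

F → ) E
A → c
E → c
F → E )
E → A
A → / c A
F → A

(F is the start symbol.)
No shift-reduce conflicts

A shift-reduce conflict occurs when an LR(0) state has both:
  - a complete (reduce) item [A → α .] (dot at the end), and
  - a shift item [B → β . c γ] (dot before a terminal).

Augment with F' → F and build the canonical LR(0) collection (I0 = CLOSURE({[F' → . F]}), then GOTO on every symbol after a dot until no new states appear). It has 13 states:
  I0: { [A → . / c A], [A → . c], [E → . A], [E → . c], [F → . ) E], [F → . A], [F → . E )], [F' → . F] }  — shift
  I1: { [A → . / c A], [A → . c], [E → . A], [E → . c], [F → ) . E] }  — shift
  I2: { [A → / . c A] }  — shift
  I3: { [E → A .], [F → A .] }  — 2 reduces
  I4: { [F → E . )] }  — shift
  I5: { [F' → F .] }  — accept
  I6: { [A → c .], [E → c .] }  — 2 reduces
  I7: { [F → E ) .] }  — reduce
  I8: { [A → . / c A], [A → . c], [A → / c . A] }  — shift
  I9: { [A → / c A .] }  — reduce
  I10: { [A → c .] }  — reduce
  I11: { [E → A .] }  — reduce
  I12: { [F → ) E .] }  — reduce

No state contains both a complete item and a shift item.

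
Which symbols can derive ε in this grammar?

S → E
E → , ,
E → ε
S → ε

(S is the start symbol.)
A non-terminal is nullable if it can derive ε (the empty string): either it has an ε-production, or it has a production whose right-hand side consists entirely of nullable non-terminals.

ε-productions: E → ε, S → ε
So E, S are immediately nullable.
Every non-terminal is now nullable.
Nullable = { 'E', 'S' }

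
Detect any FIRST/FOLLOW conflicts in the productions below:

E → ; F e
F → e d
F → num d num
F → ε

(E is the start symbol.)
Yes. F → e d with FOLLOW(F) on { 'e' }

Nullable non-terminals: F.

F: nullable alternative(s) F → ε; FOLLOW(F) = { 'e' }
  F → e d: FIRST \ {ε} = { 'e' } — overlaps FOLLOW(F) on { 'e' }: CONFLICT
  F → num d num: FIRST \ {ε} = { 'num' } — disjoint from FOLLOW(F)
  F → ε: FIRST \ {ε} = { } — this is the only nullable alternative, skip

E has no nullable alternative, so no FIRST/FOLLOW check is needed there.

So the grammar has 1 FIRST/FOLLOW conflict (marked CONFLICT above).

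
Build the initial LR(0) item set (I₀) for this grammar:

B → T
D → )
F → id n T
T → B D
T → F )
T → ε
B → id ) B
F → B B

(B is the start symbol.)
First, augment the grammar with B' → B
I₀ = CLOSURE({ [B' → . B] }):
  [B' → . B] has the dot before B: add [B → . T], [B → . id ) B]
  [B → . T] has the dot before T: add [T → . B D], [T → . F )], [T → .]
  [T → . F )] has the dot before F: add [F → . id n T], [F → . B B]
No further items can be added.

I₀ = { [B → . T], [B → . id ) B], [B' → . B], [F → . B B], [F → . id n T], [T → . B D], [T → . F )], [T → .] }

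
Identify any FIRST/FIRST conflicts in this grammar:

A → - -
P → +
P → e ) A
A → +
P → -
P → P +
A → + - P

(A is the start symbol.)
Yes. A → '+' / A → '+' '-' P on { '+' }; P → '+' / P → P '+' on { '+' }; P → e ')' A / P → P '+' on { 'e' }; P → '-' / P → P '+' on { '-' }

FIRST sets of the non-terminals at (or reachable through a nullable prefix from) the front of some alternative:
  FIRST(P) = { '+', '-', 'e' }

Productions for A:
  A → - -: FIRST = { '-' }
  A → +: FIRST = { '+' }
  A → + - P: FIRST = { '+' }
Productions for P:
  P → +: FIRST = { '+' }
  P → e ) A: FIRST = { 'e' }
  P → -: FIRST = { '-' }
  P → P +: FIRST = { '+', '-', 'e' }

Conflict for A: A → + and A → + - P
  Overlap: { '+' }
Conflict for P: P → + and P → P +
  Overlap: { '+' }
Conflict for P: P → e ) A and P → P +
  Overlap: { 'e' }
Conflict for P: P → - and P → P +
  Overlap: { '-' }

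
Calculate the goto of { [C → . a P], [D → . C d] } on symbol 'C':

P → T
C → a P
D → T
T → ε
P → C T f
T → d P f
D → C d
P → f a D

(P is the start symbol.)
{ [D → C . d] }

GOTO(I, 'C') = CLOSURE({ [A → αX.β] : [A → α.Xβ] ∈ I, X = 'C' })

Items with dot before 'C', with the dot advanced:
  [D → . C d] → [D → C . d]
Closure adds nothing (no advanced item has the dot before a non-terminal).

GOTO = { [D → C . d] }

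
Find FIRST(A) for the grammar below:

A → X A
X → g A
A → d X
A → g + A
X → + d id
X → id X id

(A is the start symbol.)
{ '+', 'd', 'g', 'id' }

To compute FIRST(A), examine every production with A on the left-hand side, reading each right-hand side left to right until a non-nullable symbol is reached.

FIRST sets of the other non-terminals involved (by the same procedure, iterated to a fixed point):
  FIRST(X) = { '+', 'g', 'id' }

From A → X A:
  - X is a non-terminal: add FIRST(X) \ {ε} = { '+', 'g', 'id' }
    X is not nullable, so stop
From A → d X:
  - d is a terminal: add 'd' and stop
From A → g + A:
  - g is a terminal: add 'g' and stop

Collecting: FIRST(A) = { '+', 'd', 'g', 'id' }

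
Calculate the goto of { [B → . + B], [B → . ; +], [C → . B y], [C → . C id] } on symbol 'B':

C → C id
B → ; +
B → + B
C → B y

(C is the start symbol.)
{ [C → B . y] }

GOTO(I, 'B') = CLOSURE({ [A → αX.β] : [A → α.Xβ] ∈ I, X = 'B' })

Items with dot before 'B', with the dot advanced:
  [C → . B y] → [C → B . y]
Closure adds nothing (no advanced item has the dot before a non-terminal).

GOTO = { [C → B . y] }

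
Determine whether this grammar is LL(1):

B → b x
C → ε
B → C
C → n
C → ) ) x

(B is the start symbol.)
A grammar is LL(1) if for each non-terminal N with multiple productions, the predict sets of those productions are pairwise disjoint, where PREDICT(N → α) = (FIRST(α) \ {ε}) ∪ (FOLLOW(N) if α ⇒* ε).

Relevant sets:
  FIRST(C) = { ')', 'n', ε }
  FOLLOW(B) = { $ }
  FOLLOW(C) = { $ }

For B:
  PREDICT(B → b x) = { 'b' }
  PREDICT(B → C) = { $, ')', 'n' }
For C:
  PREDICT(C → ε) = { $ }
  PREDICT(C → n) = { 'n' }
  PREDICT(C → ')' ')' x) = { ')' }

All predict sets are disjoint. The grammar IS LL(1).

Answer: Yes, the grammar is LL(1).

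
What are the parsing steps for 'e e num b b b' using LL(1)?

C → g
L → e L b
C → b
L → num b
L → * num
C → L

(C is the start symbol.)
LL(1) parsing maintains a stack (initially the start symbol over $) and the input. At each step: if the stack top is a terminal, match it against the current input token; if it is a non-terminal N, replace it with the RHS of M[N, lookahead] (the unique production whose predict set contains the lookahead).

Stack is shown with the top on the left.

Stack        Input            Action
------------------------------------
C $          e e num b b b $  output C → L
L $          e e num b b b $  output L → e L b
e L b $      e e num b b b $  match 'e'
L b $        e num b b b $    output L → e L b
e L b b $    e num b b b $    match 'e'
L b b $      num b b b $      output L → num b
num b b b $  num b b b $      match 'num'
b b b $      b b b $          match 'b'
b b $        b b $            match 'b'
b $          b $              match 'b'
$            $                accept

The string is accepted.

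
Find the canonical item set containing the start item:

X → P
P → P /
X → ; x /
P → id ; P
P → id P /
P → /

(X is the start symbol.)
First, augment the grammar with X' → X
I₀ = CLOSURE({ [X' → . X] }):
  [X' → . X] has the dot before X: add [X → . P], [X → . ; x /]
  [X → . P] has the dot before P: add [P → . P /], [P → . id ; P], [P → . id P /], [P → . /]
No further items can be added.

I₀ = { [P → . /], [P → . P /], [P → . id ; P], [P → . id P /], [X → . ; x /], [X → . P], [X' → . X] }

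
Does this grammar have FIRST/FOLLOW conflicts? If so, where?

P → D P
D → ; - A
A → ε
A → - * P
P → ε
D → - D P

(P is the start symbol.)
Yes. P → D P with FOLLOW(P) on { '-', ';' }; A → '-' '*' P with FOLLOW(A) on { '-' }

Nullable non-terminals: A, P.
FIRST sets used below: FIRST(D) = { '-', ';' }

A: nullable alternative(s) A → ε; FOLLOW(A) = { $, '-', ';' }
  A → ε: FIRST \ {ε} = { } — this is the only nullable alternative, skip
  A → - * P: FIRST \ {ε} = { '-' } — overlaps FOLLOW(A) on { '-' }: CONFLICT

P: nullable alternative(s) P → ε; FOLLOW(P) = { $, '-', ';' }
  P → D P: FIRST \ {ε} = { '-', ';' } — overlaps FOLLOW(P) on { '-', ';' }: CONFLICT
  P → ε: FIRST \ {ε} = { } — this is the only nullable alternative, skip

D has no nullable alternative, so no FIRST/FOLLOW check is needed there.

So the grammar has 2 FIRST/FOLLOW conflicts (marked CONFLICT above).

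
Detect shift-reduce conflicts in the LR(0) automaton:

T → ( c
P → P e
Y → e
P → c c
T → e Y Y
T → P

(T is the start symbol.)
Yes — I2: [T → P .] vs [P → P . e]

A shift-reduce conflict occurs when an LR(0) state has both:
  - a complete (reduce) item [A → α .] (dot at the end), and
  - a shift item [B → β . c γ] (dot before a terminal).

Augment with T' → T and build the canonical LR(0) collection (I0 = CLOSURE({[T' → . T]}), then GOTO on every symbol after a dot until no new states appear). It has 12 states:
  I0: { [P → . P e], [P → . c c], [T → . ( c], [T → . P], [T → . e Y Y], [T' → . T] }  — shift
  I1: { [T → ( . c] }  — shift
  I2: { [P → P . e], [T → P .] }  — shift, reduce
  I3: { [T' → T .] }  — accept
  I4: { [P → c . c] }  — shift
  I5: { [T → e . Y Y], [Y → . e] }  — shift
  I6: { [T → e Y . Y], [Y → . e] }  — shift
  I7: { [Y → e .] }  — reduce
  I8: { [T → e Y Y .] }  — reduce
  I9: { [P → c c .] }  — reduce
  I10: { [P → P e .] }  — reduce
  I11: { [T → ( c .] }  — reduce

I2 contains reduce item [T → P .] and shift item [P → P . e] — shift-reduce conflict.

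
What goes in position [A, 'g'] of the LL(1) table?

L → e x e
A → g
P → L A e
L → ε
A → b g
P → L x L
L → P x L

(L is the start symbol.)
A → g

To find M[A, 'g'], we find productions for A where 'g' is in the predict set (PREDICT(N → α) = (FIRST(α) \ {ε}) ∪ (FOLLOW(N) if α ⇒* ε)).

A → g: PREDICT = { 'g' }
  'g' is in predict set, so this production goes in M[A, 'g']
A → b g: PREDICT = { 'b' }

M[A, 'g'] = A → g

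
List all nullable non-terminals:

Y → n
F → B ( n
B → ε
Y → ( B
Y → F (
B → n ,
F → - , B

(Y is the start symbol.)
A non-terminal is nullable if it can derive ε (the empty string): either it has an ε-production, or it has a production whose right-hand side consists entirely of nullable non-terminals.

ε-productions: B → ε
So B is immediately nullable.
No further non-terminal can be added: every production for the remaining non-terminals contains a terminal or a non-nullable non-terminal.
Nullable = { 'B' }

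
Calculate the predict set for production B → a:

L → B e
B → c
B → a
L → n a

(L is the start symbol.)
{ 'a' }

PREDICT(B → a) = (FIRST(RHS) \ {ε}) ∪ (FOLLOW(B) if ε ∈ FIRST(RHS), i.e. RHS ⇒* ε)
FIRST(a) = { 'a' }
ε ∉ FIRST(a), so FOLLOW(B) is not added.
PREDICT(B → a) = { 'a' }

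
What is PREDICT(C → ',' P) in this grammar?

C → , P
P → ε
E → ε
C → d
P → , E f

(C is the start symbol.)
PREDICT(C → ',' P) = (FIRST(RHS) \ {ε}) ∪ (FOLLOW(C) if ε ∈ FIRST(RHS), i.e. RHS ⇒* ε)
FIRST(',' P) = { ',' }
ε ∉ FIRST(',' P), so FOLLOW(C) is not added.
PREDICT(C → ',' P) = { ',' }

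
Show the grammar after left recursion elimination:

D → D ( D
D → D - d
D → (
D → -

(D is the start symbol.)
D → ( D'
D → - D'
D' → ( D D'
D' → - d D'
D' → ε

D is directly left-recursive. The standard transformation for
  A → A α₁ | ... | A α_m | β₁ | ... | β_n
is
  A  → β₁ A' | ... | β_n A'
  A' → α₁ A' | ... | α_m A' | ε

D → ( becomes D → ( D'
D → - becomes D → - D'
D → D ( D becomes D' → ( D D'
D → D - d becomes D' → - d D'
Add D' → ε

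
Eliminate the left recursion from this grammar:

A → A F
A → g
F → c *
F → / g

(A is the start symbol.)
A is directly left-recursive. The standard transformation for
  A → A α₁ | ... | A α_m | β₁ | ... | β_n
is
  A  → β₁ A' | ... | β_n A'
  A' → α₁ A' | ... | α_m A' | ε

A → g becomes A → g A'
A → A F becomes A' → F A'
Add A' → ε

Productions for other non-terminals are unchanged:
  F → c *
  F → / g

Resulting grammar:
A → g A'
A' → F A'
A' → ε
F → c *
F → / g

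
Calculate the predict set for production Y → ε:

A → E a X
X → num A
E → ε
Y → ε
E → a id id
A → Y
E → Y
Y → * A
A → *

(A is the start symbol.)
PREDICT(Y → ε) = (FIRST(RHS) \ {ε}) ∪ (FOLLOW(Y) if ε ∈ FIRST(RHS), i.e. RHS ⇒* ε)
The right-hand side is ε (FIRST(ε) = { ε }), so the predict set is FOLLOW(Y) = { $, 'a' }
PREDICT(Y → ε) = { $, 'a' }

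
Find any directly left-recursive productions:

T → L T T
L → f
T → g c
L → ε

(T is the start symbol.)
No direct left recursion

T → L T T: starts with L
L → f: starts with f
T → g c: starts with g
L → ε: starts with ε

No direct left recursion found.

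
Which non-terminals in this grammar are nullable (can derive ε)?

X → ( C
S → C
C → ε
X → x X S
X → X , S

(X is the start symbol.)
ε-productions: C → ε
So C is immediately nullable.
S → C: every symbol on the right is nullable, so S is nullable too.
No further non-terminal can be added: every production for the remaining non-terminals contains a terminal or a non-nullable non-terminal.
Nullable = { 'C', 'S' }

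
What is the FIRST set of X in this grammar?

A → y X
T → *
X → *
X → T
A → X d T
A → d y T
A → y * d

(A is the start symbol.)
FIRST sets of the other non-terminals involved (by the same procedure, iterated to a fixed point):
  FIRST(T) = { '*' }

From X → *:
  - '*' is a terminal: add '*' and stop
From X → T:
  - T is a non-terminal: add FIRST(T) \ {ε} = { '*' }
    T is not nullable, so stop

Collecting: FIRST(X) = { '*' }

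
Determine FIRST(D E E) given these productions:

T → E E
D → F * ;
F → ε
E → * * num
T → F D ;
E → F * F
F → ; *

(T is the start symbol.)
FIRST sets of the non-terminals involved (from the grammar, by fixed-point iteration):
  FIRST(D) = { '*', ';' }

To compute FIRST(D E E), process the symbols left to right:
Symbol D is a non-terminal. Add FIRST(D) \ {ε} = { '*', ';' }
D is not nullable (ε ∉ FIRST(D)), so stop here.
FIRST(D E E) = { '*', ';' }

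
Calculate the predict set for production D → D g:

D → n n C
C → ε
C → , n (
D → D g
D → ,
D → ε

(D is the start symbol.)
PREDICT(D → D g) = (FIRST(RHS) \ {ε}) ∪ (FOLLOW(D) if ε ∈ FIRST(RHS), i.e. RHS ⇒* ε)
FIRST(D) = { ',', 'g', 'n', ε }
FIRST(D g) = { ',', 'g', 'n' }
ε ∉ FIRST(D g), so FOLLOW(D) is not added.
PREDICT(D → D g) = { ',', 'g', 'n' }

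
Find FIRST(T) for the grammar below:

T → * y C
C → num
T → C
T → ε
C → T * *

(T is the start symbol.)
To compute FIRST(T), examine every production with T on the left-hand side, reading each right-hand side left to right until a non-nullable symbol is reached.

FIRST sets of the other non-terminals involved (by the same procedure, iterated to a fixed point):
  FIRST(C) = { '*', 'num' }

From T → * y C:
  - '*' is a terminal: add '*' and stop
From T → C:
  - C is a non-terminal: add FIRST(C) \ {ε} = { '*', 'num' }
    C is not nullable, so stop
From T → ε:
  - ε-production, so ε ∈ FIRST(T)

Collecting: FIRST(T) = { '*', 'num', ε }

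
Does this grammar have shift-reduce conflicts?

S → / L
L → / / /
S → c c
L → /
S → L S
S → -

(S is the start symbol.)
A shift-reduce conflict occurs when an LR(0) state has both:
  - a complete (reduce) item [A → α .] (dot at the end), and
  - a shift item [B → β . c γ] (dot before a terminal).

Augment with S' → S and build the canonical LR(0) collection (I0 = CLOSURE({[S' → . S]}), then GOTO on every symbol after a dot until no new states appear). It has 12 states:
  I0: { [L → . / / /], [L → . /], [S → . -], [S → . / L], [S → . L S], [S → . c c], [S' → . S] }  — shift
  I1: { [S → - .] }  — reduce
  I2: { [L → . / / /], [L → . /], [L → / . / /], [L → / .], [S → / . L] }  — shift, reduce
  I3: { [L → . / / /], [L → . /], [S → . -], [S → . / L], [S → . L S], [S → . c c], [S → L . S] }  — shift
  I4: { [S' → S .] }  — accept
  I5: { [S → c . c] }  — shift
  I6: { [S → c c .] }  — reduce
  I7: { [S → L S .] }  — reduce
  I8: { [L → / . / /], [L → / .], [L → / / . /] }  — shift, reduce
  I9: { [S → / L .] }  — reduce
  I10: { [L → / / . /], [L → / / / .] }  — shift, reduce
  I11: { [L → / / / .] }  — reduce

I2 contains reduce item [L → / .] and shift items [L → . /], [L → . / / /], [L → / . / /] — shift-reduce conflict.
I8 contains reduce item [L → / .] and shift items [L → / . / /], [L → / / . /] — shift-reduce conflict.
I10 contains reduce item [L → / / / .] and shift item [L → / / . /] — shift-reduce conflict.

Answer: Yes — I2: [L → / .] vs [L → . /]; I8: [L → / .] vs [L → / . / /]; I10: [L → / / / .] vs [L → / / . /]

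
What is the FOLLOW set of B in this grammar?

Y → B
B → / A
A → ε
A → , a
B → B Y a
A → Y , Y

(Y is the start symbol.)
{ $, ',', '/', 'a' }

To compute FOLLOW(B), find every occurrence of B on a right-hand side N → α B β: add FIRST(β) \ {ε}, and if β is empty or nullable also add FOLLOW(N). Iterate to a fixed point.

In Y → B: B is at the end, add FOLLOW(Y)
In B → B Y a: B is followed by Y a, add FIRST(Y a) \ {ε} = { '/' }

The FOLLOW sets referred to above (computed the same way, to a fixed point):
  FOLLOW(Y) = { $, ',', '/', 'a' }

Taking the union: FOLLOW(B) = { $, ',', '/', 'a' }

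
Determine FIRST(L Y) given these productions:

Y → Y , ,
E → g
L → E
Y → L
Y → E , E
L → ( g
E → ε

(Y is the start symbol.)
FIRST sets of the non-terminals involved (from the grammar, by fixed-point iteration):
  FIRST(L) = { '(', 'g', ε }
  FIRST(Y) = { '(', ',', 'g', ε }

To compute FIRST(L Y), process the symbols left to right:
Symbol L is a non-terminal. Add FIRST(L) \ {ε} = { '(', 'g' }
L is nullable (ε ∈ FIRST(L)), continue to the next symbol.
Symbol Y is a non-terminal. Add FIRST(Y) \ {ε} = { '(', ',', 'g' }
Y is nullable (ε ∈ FIRST(Y)), continue to the next symbol.
All symbols are nullable, so ε is in the result.
FIRST(L Y) = { '(', ',', 'g', ε }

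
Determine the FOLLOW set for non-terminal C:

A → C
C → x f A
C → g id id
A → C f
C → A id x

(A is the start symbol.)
{ $, 'f', 'id' }

To compute FOLLOW(C), find every occurrence of C on a right-hand side N → α C β: add FIRST(β) \ {ε}, and if β is empty or nullable also add FOLLOW(N). Iterate to a fixed point.

In A → C: C is at the end, add FOLLOW(A)
In A → C f: C is followed by f, add FIRST(f) \ {ε} = { 'f' }

The FOLLOW sets referred to above (computed the same way, to a fixed point):
  FOLLOW(A) = { $, 'f', 'id' }

Taking the union: FOLLOW(C) = { $, 'f', 'id' }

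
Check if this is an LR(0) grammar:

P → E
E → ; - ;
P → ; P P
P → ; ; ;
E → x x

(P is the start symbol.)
Augment with P' → P and build the canonical LR(0) collection (I0 = CLOSURE({[P' → . P]}), then GOTO on every symbol after a dot until no new states appear). It has 12 states:
  I0: { [E → . ; - ;], [E → . x x], [P → . ; ; ;], [P → . ; P P], [P → . E], [P' → . P] }  — shift
  I1: { [E → . ; - ;], [E → . x x], [E → ; . - ;], [P → . ; ; ;], [P → . ; P P], [P → . E], [P → ; . ; ;], [P → ; . P P] }  — shift
  I2: { [P → E .] }  — reduce
  I3: { [P' → P .] }  — accept
  I4: { [E → x . x] }  — shift
  I5: { [E → x x .] }  — reduce
  I6: { [E → ; - . ;] }  — shift
  I7: { [E → . ; - ;], [E → . x x], [E → ; . - ;], [P → . ; ; ;], [P → . ; P P], [P → . E], [P → ; . ; ;], [P → ; . P P], [P → ; ; . ;] }  — shift
  I8: { [E → . ; - ;], [E → . x x], [P → . ; ; ;], [P → . ; P P], [P → . E], [P → ; P . P] }  — shift
  I9: { [P → ; P P .] }  — reduce
  I10: { [E → . ; - ;], [E → . x x], [E → ; . - ;], [P → . ; ; ;], [P → . ; P P], [P → . E], [P → ; . ; ;], [P → ; . P P], [P → ; ; . ;], [P → ; ; ; .] }  — shift, reduce
  I11: { [E → ; - ; .] }  — reduce

Conflict in state I10:
  Shift-reduce conflict between [P → ; ; ; .] and [E → . ; - ;]
So the grammar is NOT LR(0).

Answer: No. Shift-reduce conflict between [P → ; ; ; .] and [E → . ; - ;]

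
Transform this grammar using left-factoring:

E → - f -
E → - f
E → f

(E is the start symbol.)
Left-factoring transforms A → αβ₁ | αβ₂ into A → αA' and A' → β₁ | β₂
(α is the longest common prefix among the alternatives). Repeat until
no nonterminal has two alternatives with a common prefix.

Round 1: E has alternatives sharing prefix '- f'. Introduce E': E → - f E'
  Add: E' → -
  Add: E' → ε

No remaining common prefixes — done.

Resulting grammar:
E → - f E'
E' → -
E' → ε
E → f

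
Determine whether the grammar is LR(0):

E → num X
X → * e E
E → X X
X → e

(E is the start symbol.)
A grammar is LR(0) if no state in the canonical LR(0) collection has:
  - both a shift item (dot before a terminal) and a complete item (shift-reduce conflict), or
  - two or more complete items (reduce-reduce conflict; the accept item [E' → E .] counts as a complete item here).

Augment with E' → E and build the canonical LR(0) collection (I0 = CLOSURE({[E' → . E]}), then GOTO on every symbol after a dot until no new states appear). It has 10 states:
  I0: { [E → . X X], [E → . num X], [E' → . E], [X → . * e E], [X → . e] }  — shift
  I1: { [X → * . e E] }  — shift
  I2: { [E' → E .] }  — accept
  I3: { [E → X . X], [X → . * e E], [X → . e] }  — shift
  I4: { [X → e .] }  — reduce
  I5: { [E → num . X], [X → . * e E], [X → . e] }  — shift
  I6: { [E → num X .] }  — reduce
  I7: { [E → X X .] }  — reduce
  I8: { [E → . X X], [E → . num X], [X → * e . E], [X → . * e E], [X → . e] }  — shift
  I9: { [X → * e E .] }  — reduce

Every state is either a pure shift/goto state or contains exactly one complete item and nothing to shift — no conflicts. The grammar is LR(0).

Answer: Yes, the grammar is LR(0)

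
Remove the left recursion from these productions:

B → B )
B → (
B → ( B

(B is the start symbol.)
B → ( B'
B → ( B B'
B' → ) B'
B' → ε

B is directly left-recursive. The standard transformation for
  A → A α₁ | ... | A α_m | β₁ | ... | β_n
is
  A  → β₁ A' | ... | β_n A'
  A' → α₁ A' | ... | α_m A' | ε

B → ( becomes B → ( B'
B → ( B becomes B → ( B B'
B → B ) becomes B' → ) B'
Add B' → ε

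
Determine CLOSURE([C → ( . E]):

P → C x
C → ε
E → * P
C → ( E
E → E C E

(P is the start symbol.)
{ [C → ( . E], [E → . * P], [E → . E C E] }

To compute CLOSURE, for each item [A → α.Bβ] where B is a non-terminal, add [B → .γ] for all productions B → γ; repeat for the newly added items until nothing changes.

Start with: [C → ( . E]
  [C → ( . E] has the dot before E: add [E → . * P], [E → . E C E]
No further items can be added.

CLOSURE = { [C → ( . E], [E → . * P], [E → . E C E] }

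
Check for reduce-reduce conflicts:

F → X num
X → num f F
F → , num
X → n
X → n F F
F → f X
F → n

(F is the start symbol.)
Yes — I5: [F → n .] vs [X → n .]

A reduce-reduce conflict occurs when an LR(0) state has two complete items [A → α .] and [B → β .] — both call for a reduction, and with no lookahead the parser cannot choose between them.

Augment with F' → F and build the canonical LR(0) collection (I0 = CLOSURE({[F' → . F]}), then GOTO on every symbol after a dot until no new states appear). It has 15 states:
  I0: { [F → . , num], [F → . X num], [F → . f X], [F → . n], [F' → . F], [X → . n F F], [X → . n], [X → . num f F] }  — shift
  I1: { [F → , . num] }  — shift
  I2: { [F' → F .] }  — accept
  I3: { [F → X . num] }  — shift
  I4: { [F → f . X], [X → . n F F], [X → . n], [X → . num f F] }  — shift
  I5: { [F → . , num], [F → . X num], [F → . f X], [F → . n], [F → n .], [X → . n F F], [X → . n], [X → . num f F], [X → n . F F], [X → n .] }  — shift, 2 reduces
  I6: { [X → num . f F] }  — shift
  I7: { [F → . , num], [F → . X num], [F → . f X], [F → . n], [X → . n F F], [X → . n], [X → . num f F], [X → num f . F] }  — shift
  I8: { [X → num f F .] }  — reduce
  I9: { [F → . , num], [F → . X num], [F → . f X], [F → . n], [X → . n F F], [X → . n], [X → . num f F], [X → n F . F] }  — shift
  I10: { [X → n F F .] }  — reduce
  I11: { [F → f X .] }  — reduce
  I12: { [F → . , num], [F → . X num], [F → . f X], [F → . n], [X → . n F F], [X → . n], [X → . num f F], [X → n . F F], [X → n .] }  — shift, reduce
  I13: { [F → X num .] }  — reduce
  I14: { [F → , num .] }  — reduce

I5 contains complete items [F → n .], [X → n .] — reduce-reduce conflict.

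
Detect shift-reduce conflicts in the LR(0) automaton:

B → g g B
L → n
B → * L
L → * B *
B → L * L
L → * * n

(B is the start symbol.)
A shift-reduce conflict occurs when an LR(0) state has both:
  - a complete (reduce) item [A → α .] (dot at the end), and
  - a shift item [B → β . c γ] (dot before a terminal).

Augment with B' → B and build the canonical LR(0) collection (I0 = CLOSURE({[B' → . B]}), then GOTO on every symbol after a dot until no new states appear). It has 16 states:
  I0: { [B → . * L], [B → . L * L], [B → . g g B], [B' → . B], [L → . * * n], [L → . * B *], [L → . n] }  — shift
  I1: { [B → * . L], [B → . * L], [B → . L * L], [B → . g g B], [L → * . * n], [L → * . B *], [L → . * * n], [L → . * B *], [L → . n] }  — shift
  I2: { [B' → B .] }  — accept
  I3: { [B → L . * L] }  — shift
  I4: { [B → g . g B] }  — shift
  I5: { [L → n .] }  — reduce
  I6: { [B → . * L], [B → . L * L], [B → . g g B], [B → g g . B], [L → . * * n], [L → . * B *], [L → . n] }  — shift
  I7: { [B → g g B .] }  — reduce
  I8: { [B → L * . L], [L → . * * n], [L → . * B *], [L → . n] }  — shift
  I9: { [B → . * L], [B → . L * L], [B → . g g B], [L → * . * n], [L → * . B *], [L → . * * n], [L → . * B *], [L → . n] }  — shift
  I10: { [B → L * L .] }  — reduce
  I11: { [B → * . L], [B → . * L], [B → . L * L], [B → . g g B], [L → * * . n], [L → * . * n], [L → * . B *], [L → . * * n], [L → . * B *], [L → . n] }  — shift
  I12: { [L → * B . *] }  — shift
  I13: { [L → * B * .] }  — reduce
  I14: { [B → * L .], [B → L . * L] }  — shift, reduce
  I15: { [L → * * n .], [L → n .] }  — 2 reduces

I14 contains reduce item [B → * L .] and shift item [B → L . * L] — shift-reduce conflict.

Answer: Yes — I14: [B → * L .] vs [B → L . * L]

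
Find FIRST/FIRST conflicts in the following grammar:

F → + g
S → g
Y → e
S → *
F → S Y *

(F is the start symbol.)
FIRST sets of the non-terminals at (or reachable through a nullable prefix from) the front of some alternative:
  FIRST(S) = { '*', 'g' }

Productions for F:
  F → + g: FIRST = { '+' }
  F → S Y *: FIRST = { '*', 'g' }
Productions for S:
  S → g: FIRST = { 'g' }
  S → *: FIRST = { '*' }
Y has only one production, so no FIRST/FIRST conflict is possible there.

All alternatives of each non-terminal have pairwise disjoint FIRST sets.

Answer: No FIRST/FIRST conflicts.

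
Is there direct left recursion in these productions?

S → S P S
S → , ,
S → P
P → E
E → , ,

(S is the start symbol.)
Direct left recursion occurs when N → N α for some non-terminal N (the right-hand side begins with the left-hand side itself).

S → S P S: LEFT RECURSIVE (starts with S)
S → , ,: starts with ','
S → P: starts with P
P → E: starts with E
E → , ,: starts with ','

The grammar has direct left recursion on: S.

Answer: Yes, S is left-recursive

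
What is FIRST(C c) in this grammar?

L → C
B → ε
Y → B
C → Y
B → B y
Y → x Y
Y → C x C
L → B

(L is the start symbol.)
{ 'c', 'x', 'y' }

FIRST sets of the non-terminals involved (from the grammar, by fixed-point iteration):
  FIRST(C) = { 'x', 'y', ε }

To compute FIRST(C c), process the symbols left to right:
Symbol C is a non-terminal. Add FIRST(C) \ {ε} = { 'x', 'y' }
C is nullable (ε ∈ FIRST(C)), continue to the next symbol.
Symbol c is a terminal. Add 'c' and stop.
FIRST(C c) = { 'c', 'x', 'y' }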